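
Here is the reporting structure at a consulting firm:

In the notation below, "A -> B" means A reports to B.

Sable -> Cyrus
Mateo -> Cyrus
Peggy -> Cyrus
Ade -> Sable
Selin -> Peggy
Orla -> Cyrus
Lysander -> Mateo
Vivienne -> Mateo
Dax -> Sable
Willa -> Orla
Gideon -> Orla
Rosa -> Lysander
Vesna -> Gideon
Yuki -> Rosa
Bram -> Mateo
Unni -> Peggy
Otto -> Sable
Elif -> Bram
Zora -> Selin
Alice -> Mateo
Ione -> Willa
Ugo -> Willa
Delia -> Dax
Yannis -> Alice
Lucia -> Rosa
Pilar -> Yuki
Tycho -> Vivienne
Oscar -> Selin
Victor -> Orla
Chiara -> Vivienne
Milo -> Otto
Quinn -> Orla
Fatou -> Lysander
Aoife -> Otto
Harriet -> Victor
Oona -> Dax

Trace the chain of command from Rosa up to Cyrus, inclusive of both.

Rosa reports to Lysander. Lysander reports to Mateo. Mateo reports to Cyrus. Cyrus is at the top.

Rosa -> Lysander -> Mateo -> Cyrus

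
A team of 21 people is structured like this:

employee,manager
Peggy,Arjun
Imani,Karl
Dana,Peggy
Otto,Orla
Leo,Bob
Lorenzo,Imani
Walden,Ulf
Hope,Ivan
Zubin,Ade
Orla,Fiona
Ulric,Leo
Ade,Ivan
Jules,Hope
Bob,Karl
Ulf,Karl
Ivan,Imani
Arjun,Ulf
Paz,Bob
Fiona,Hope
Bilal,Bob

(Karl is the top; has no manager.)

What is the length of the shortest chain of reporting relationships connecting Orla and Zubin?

5

Orla is 3 levels below Ivan, and Zubin is 2 levels below Ivan (their lowest common manager). The shortest path runs up from Orla to Ivan and back down to Zubin: 3 + 2 = 5 links.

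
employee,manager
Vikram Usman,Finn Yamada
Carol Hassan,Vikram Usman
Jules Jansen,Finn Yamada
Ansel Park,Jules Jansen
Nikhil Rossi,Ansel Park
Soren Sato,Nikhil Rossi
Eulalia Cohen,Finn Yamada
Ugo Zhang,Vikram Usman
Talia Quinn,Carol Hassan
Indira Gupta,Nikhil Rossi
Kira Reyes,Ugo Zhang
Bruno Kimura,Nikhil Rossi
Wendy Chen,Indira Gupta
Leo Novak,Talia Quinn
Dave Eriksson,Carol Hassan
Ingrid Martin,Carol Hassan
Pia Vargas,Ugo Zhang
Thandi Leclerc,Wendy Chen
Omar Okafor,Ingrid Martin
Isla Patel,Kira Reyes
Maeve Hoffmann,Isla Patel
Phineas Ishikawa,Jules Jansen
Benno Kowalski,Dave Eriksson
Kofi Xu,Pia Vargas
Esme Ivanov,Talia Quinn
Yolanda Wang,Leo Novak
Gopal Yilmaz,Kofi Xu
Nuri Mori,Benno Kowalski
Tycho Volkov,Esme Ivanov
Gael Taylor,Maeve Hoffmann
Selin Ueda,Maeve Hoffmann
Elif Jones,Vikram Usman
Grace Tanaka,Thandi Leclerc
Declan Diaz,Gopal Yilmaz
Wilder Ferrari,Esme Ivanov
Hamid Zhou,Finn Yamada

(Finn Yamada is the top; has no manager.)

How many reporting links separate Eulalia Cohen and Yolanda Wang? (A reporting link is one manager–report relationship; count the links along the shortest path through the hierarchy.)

Eulalia Cohen is 1 level below Finn Yamada, and Yolanda Wang is 5 levels below Finn Yamada (their lowest common manager). The shortest path runs up from Eulalia Cohen to Finn Yamada and back down to Yolanda Wang: 1 + 5 = 6 links.

6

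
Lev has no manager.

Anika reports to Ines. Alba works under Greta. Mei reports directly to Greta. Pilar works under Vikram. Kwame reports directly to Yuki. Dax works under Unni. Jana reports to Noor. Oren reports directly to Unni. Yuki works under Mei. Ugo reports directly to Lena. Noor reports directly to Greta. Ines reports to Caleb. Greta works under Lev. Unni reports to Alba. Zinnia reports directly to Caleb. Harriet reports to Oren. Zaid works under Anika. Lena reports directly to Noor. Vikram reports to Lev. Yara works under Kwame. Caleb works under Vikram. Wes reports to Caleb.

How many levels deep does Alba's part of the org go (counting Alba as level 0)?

The longest chain under Alba runs Alba → Unni → Oren → Harriet, which is 3 levels below Alba.

3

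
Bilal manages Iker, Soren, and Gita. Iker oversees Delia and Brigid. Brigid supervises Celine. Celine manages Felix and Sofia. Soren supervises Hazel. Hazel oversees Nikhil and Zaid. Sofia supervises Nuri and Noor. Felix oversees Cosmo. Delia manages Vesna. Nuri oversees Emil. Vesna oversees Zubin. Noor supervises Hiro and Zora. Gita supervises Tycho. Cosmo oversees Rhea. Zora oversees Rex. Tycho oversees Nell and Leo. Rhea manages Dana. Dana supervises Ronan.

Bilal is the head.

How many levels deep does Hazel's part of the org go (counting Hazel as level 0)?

1

The longest chain under Hazel runs Hazel → Nikhil, which is 1 level below Hazel.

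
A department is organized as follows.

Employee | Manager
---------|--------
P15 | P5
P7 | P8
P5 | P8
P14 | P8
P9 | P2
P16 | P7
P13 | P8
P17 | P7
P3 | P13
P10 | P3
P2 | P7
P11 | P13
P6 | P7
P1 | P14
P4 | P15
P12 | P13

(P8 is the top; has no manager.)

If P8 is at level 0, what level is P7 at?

1

Chain from P7 up to P8: P7 → P8. That is 1 step up, so P7 is 1 level below P8.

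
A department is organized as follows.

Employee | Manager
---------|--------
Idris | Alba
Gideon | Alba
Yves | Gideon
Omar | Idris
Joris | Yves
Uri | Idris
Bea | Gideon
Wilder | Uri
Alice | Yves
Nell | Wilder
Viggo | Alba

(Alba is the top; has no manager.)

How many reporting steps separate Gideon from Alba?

Chain from Gideon up to Alba: Gideon → Alba. That is 1 step up, so Gideon is 1 level below Alba.

1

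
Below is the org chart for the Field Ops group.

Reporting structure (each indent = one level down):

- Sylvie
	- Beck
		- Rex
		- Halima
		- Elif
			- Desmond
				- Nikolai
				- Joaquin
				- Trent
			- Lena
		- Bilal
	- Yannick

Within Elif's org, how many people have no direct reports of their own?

4

The people in Elif's organization with no one reporting to them are Lena, Trent, Joaquin, Nikolai. That is 4.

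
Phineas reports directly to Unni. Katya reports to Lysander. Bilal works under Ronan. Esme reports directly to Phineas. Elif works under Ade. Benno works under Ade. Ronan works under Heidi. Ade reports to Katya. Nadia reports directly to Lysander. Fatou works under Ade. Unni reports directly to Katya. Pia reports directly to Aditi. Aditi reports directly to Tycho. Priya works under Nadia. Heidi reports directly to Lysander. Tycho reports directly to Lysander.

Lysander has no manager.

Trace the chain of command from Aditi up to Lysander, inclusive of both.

Aditi -> Tycho -> Lysander

Aditi reports to Tycho. Tycho reports to Lysander. Lysander is at the top.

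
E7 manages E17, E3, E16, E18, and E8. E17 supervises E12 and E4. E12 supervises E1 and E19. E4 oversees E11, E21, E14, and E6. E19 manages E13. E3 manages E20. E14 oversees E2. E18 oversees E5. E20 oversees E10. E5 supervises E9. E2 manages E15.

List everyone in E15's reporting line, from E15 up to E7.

E15 -> E2 -> E14 -> E4 -> E17 -> E7

E15 reports to E2. E2 reports to E14. E14 reports to E4. E4 reports to E17. E17 reports to E7. E7 is at the top.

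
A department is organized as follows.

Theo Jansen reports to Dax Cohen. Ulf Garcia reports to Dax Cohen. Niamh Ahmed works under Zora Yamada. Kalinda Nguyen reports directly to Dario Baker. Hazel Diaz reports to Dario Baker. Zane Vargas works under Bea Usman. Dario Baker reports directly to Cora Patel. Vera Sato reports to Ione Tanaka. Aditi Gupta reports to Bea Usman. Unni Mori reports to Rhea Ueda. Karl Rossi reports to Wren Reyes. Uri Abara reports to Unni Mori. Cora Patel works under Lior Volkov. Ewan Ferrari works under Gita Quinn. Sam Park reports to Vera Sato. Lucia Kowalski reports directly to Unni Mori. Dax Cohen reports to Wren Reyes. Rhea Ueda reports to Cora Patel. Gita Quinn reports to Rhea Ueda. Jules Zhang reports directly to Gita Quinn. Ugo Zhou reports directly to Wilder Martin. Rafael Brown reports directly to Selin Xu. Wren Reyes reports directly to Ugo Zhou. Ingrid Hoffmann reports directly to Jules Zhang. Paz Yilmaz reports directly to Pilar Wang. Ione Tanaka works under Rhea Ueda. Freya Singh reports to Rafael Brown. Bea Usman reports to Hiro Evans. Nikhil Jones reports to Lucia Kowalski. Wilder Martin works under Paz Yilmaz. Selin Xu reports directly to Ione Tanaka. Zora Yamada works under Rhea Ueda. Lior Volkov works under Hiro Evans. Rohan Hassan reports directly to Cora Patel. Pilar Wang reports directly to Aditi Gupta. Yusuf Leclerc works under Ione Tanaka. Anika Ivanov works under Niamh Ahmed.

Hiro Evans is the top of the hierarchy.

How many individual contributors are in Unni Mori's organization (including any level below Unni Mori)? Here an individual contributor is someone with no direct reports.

2

The people in Unni Mori's organization with no one reporting to them are Uri Abara, Nikhil Jones. That is 2.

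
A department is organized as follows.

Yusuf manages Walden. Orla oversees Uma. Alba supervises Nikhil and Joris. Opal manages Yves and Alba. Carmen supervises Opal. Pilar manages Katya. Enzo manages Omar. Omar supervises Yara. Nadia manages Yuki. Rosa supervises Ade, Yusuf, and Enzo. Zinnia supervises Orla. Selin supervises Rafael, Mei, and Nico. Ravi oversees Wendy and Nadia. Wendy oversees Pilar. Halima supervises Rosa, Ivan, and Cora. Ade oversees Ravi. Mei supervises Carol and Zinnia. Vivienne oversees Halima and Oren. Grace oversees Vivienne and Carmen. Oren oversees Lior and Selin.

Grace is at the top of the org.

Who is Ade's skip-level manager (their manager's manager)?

Halima

Ade reports to Rosa, and Rosa reports to Halima. So Ade's skip-level manager is Halima.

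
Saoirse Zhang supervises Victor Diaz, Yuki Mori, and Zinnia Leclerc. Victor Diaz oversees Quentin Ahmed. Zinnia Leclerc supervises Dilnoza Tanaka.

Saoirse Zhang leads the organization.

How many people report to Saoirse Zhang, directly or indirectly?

5

Saoirse Zhang directly manages Victor Diaz, Yuki Mori, Zinnia Leclerc. Under Victor Diaz: Quentin Ahmed (1). Yuki Mori has no reports. Under Zinnia Leclerc: Dilnoza Tanaka (1). So Saoirse Zhang's organization is 3 direct reports plus everyone under them: 2 + 1 + 2 = 5.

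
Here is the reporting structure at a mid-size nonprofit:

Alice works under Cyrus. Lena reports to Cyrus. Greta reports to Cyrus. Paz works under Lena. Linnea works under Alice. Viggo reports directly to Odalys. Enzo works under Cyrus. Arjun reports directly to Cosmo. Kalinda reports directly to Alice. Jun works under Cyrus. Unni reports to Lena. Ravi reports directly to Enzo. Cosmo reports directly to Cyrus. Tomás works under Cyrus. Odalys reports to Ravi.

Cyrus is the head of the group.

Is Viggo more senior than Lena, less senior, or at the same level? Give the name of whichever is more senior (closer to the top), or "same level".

Viggo is 4 levels below Cyrus; Lena is 1. Lena is higher.

Lena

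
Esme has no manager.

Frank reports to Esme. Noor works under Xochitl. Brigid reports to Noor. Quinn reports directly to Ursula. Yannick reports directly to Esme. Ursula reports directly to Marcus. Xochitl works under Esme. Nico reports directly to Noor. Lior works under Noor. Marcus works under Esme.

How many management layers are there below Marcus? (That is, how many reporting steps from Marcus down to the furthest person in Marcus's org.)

The longest chain under Marcus runs Marcus → Ursula → Quinn, which is 2 levels below Marcus.

2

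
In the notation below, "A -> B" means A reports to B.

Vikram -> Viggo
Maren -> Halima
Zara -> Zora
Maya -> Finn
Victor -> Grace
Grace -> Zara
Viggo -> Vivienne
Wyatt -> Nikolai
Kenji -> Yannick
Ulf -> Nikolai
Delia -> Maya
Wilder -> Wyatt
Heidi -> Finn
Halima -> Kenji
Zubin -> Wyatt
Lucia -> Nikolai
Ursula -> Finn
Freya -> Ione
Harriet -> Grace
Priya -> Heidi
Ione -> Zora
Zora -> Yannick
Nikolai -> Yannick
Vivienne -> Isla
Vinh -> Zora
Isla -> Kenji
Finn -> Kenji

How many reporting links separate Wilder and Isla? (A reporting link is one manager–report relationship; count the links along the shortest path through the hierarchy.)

5

Wilder is 3 levels below Yannick, and Isla is 2 levels below Yannick (their lowest common manager). The shortest path runs up from Wilder to Yannick and back down to Isla: 3 + 2 = 5 links.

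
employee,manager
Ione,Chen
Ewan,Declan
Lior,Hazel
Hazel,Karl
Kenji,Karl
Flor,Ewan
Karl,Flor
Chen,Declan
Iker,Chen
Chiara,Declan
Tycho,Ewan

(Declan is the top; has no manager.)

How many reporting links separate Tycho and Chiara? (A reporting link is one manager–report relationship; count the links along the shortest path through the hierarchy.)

3

Tycho is 2 levels below Declan, and Chiara is 1 level below Declan (their lowest common manager). The shortest path runs up from Tycho to Declan and back down to Chiara: 2 + 1 = 3 links.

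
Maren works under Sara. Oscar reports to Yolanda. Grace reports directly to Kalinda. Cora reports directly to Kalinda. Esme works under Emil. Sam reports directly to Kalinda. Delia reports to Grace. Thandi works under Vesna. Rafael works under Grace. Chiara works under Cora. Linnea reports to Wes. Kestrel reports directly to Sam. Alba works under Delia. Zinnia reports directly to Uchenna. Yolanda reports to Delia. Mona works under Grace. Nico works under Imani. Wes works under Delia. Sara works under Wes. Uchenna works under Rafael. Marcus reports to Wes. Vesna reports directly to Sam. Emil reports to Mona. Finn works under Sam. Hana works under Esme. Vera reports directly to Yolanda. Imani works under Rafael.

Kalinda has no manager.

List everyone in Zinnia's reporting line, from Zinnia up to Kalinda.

Zinnia reports to Uchenna. Uchenna reports to Rafael. Rafael reports to Grace. Grace reports to Kalinda. Kalinda is at the top.

Zinnia -> Uchenna -> Rafael -> Grace -> Kalinda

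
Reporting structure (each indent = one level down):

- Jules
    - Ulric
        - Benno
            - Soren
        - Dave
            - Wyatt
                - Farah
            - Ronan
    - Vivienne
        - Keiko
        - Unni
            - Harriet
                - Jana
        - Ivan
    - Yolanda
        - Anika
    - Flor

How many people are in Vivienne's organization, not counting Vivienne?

Vivienne directly manages Keiko, Unni, Ivan. Keiko has no reports. Under Unni: Harriet, Jana (2). Ivan has no reports. So Vivienne's organization is 3 direct reports plus everyone under them: 1 + 3 + 1 = 5.

5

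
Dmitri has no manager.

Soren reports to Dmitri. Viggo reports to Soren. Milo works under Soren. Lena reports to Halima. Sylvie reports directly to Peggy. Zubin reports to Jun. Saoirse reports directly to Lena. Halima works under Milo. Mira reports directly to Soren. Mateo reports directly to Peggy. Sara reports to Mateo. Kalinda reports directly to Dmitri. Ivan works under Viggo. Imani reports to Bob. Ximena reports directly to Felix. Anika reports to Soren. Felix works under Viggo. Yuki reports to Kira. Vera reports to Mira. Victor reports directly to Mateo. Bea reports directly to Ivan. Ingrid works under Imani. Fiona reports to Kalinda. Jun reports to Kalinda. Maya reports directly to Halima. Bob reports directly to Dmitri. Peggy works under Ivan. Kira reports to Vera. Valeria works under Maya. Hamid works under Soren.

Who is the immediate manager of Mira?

Soren

Mira reports directly to Soren.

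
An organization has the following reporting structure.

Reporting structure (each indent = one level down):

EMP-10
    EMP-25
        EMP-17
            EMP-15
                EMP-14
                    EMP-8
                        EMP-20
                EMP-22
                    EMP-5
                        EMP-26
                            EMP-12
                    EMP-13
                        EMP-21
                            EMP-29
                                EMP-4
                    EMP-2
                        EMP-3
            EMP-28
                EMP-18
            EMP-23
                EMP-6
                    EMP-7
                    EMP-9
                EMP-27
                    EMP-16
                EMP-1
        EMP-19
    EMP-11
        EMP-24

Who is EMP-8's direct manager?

EMP-8 reports directly to EMP-14.

EMP-14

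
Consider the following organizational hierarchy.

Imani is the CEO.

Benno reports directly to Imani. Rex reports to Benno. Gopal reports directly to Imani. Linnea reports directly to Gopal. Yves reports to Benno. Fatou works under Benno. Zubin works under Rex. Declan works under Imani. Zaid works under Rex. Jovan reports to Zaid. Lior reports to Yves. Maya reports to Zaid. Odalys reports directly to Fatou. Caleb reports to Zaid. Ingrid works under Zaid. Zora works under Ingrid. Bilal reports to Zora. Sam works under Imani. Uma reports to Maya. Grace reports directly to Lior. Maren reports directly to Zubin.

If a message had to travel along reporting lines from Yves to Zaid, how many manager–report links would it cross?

Yves is 1 level below Benno, and Zaid is 2 levels below Benno (their lowest common manager). The shortest path runs up from Yves to Benno and back down to Zaid: 1 + 2 = 3 links.

3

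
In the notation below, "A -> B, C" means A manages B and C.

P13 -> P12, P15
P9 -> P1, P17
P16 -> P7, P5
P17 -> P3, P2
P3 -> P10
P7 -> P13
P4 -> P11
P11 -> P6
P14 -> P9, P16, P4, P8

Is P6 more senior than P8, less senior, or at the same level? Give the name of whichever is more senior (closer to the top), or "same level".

P8

P6 is 3 levels below P14; P8 is 1. P8 is higher.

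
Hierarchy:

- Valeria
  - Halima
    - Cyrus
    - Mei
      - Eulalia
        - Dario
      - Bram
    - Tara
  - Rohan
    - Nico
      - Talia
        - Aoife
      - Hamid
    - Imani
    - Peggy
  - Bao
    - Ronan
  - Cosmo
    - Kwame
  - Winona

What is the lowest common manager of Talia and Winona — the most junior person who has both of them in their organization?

Valeria

Talia's chain of managers is Nico, Rohan, Valeria. Winona's chain of managers is Valeria. The first manager that appears in both chains is Valeria.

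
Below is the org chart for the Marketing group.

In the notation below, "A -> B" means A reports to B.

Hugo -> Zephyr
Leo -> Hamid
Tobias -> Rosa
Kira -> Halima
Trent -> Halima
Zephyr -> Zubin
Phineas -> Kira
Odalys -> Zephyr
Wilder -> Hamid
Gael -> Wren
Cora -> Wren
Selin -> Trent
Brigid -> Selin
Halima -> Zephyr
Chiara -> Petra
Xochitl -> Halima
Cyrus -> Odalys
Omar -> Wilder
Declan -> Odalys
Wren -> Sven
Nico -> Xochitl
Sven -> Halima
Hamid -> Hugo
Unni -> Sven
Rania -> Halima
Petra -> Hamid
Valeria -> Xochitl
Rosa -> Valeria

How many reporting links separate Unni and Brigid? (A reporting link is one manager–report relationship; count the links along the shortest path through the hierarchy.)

5

Unni is 2 levels below Halima, and Brigid is 3 levels below Halima (their lowest common manager). The shortest path runs up from Unni to Halima and back down to Brigid: 2 + 3 = 5 links.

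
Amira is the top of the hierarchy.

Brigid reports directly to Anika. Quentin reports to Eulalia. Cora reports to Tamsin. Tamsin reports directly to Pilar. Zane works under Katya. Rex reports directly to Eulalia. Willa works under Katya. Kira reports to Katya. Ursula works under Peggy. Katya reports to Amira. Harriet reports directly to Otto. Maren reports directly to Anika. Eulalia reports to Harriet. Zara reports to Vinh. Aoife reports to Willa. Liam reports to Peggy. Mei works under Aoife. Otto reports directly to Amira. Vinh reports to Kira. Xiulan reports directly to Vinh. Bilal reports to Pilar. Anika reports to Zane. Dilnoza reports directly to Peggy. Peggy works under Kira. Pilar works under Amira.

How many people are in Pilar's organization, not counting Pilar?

3

Pilar directly manages Tamsin, Bilal. Under Tamsin: Cora (1). Bilal has no reports. So Pilar's organization is 2 direct reports plus everyone under them: 2 + 1 = 3.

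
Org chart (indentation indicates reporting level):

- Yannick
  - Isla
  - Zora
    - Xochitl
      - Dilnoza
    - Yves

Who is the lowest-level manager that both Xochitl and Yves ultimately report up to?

Xochitl's chain of managers is Zora, Yannick. Yves's chain of managers is Zora, Yannick. The first manager that appears in both chains is Zora.

Zora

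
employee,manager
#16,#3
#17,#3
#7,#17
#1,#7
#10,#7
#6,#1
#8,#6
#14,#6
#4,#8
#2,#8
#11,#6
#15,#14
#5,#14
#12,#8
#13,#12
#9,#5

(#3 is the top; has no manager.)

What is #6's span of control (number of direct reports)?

3

#6 directly manages #8, #14, #11. That is 3 direct reports.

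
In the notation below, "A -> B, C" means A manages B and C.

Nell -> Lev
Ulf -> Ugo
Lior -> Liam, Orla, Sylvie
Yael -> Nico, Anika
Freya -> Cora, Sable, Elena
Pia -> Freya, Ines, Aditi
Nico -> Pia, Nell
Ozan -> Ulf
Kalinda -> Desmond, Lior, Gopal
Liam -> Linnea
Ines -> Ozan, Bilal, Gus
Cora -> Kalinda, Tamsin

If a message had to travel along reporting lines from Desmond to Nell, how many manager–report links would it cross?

Desmond is 5 levels below Nico, and Nell is 1 level below Nico (their lowest common manager). The shortest path runs up from Desmond to Nico and back down to Nell: 5 + 1 = 6 links.

6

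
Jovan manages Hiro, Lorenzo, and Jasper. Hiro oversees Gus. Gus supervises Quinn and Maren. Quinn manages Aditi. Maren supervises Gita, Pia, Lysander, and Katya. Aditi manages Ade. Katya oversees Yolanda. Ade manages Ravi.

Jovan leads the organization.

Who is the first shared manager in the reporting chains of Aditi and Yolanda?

Aditi's chain of managers is Quinn, Gus, Hiro, Jovan. Yolanda's chain of managers is Katya, Maren, Gus, Hiro, Jovan. The first manager that appears in both chains is Gus.

Gus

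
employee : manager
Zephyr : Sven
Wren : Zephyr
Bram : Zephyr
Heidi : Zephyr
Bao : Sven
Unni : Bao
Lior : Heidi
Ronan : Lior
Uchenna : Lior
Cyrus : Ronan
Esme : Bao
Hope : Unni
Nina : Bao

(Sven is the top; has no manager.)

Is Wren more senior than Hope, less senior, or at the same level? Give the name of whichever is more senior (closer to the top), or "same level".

Wren is 2 levels below Sven; Hope is 3. Wren is higher.

Wren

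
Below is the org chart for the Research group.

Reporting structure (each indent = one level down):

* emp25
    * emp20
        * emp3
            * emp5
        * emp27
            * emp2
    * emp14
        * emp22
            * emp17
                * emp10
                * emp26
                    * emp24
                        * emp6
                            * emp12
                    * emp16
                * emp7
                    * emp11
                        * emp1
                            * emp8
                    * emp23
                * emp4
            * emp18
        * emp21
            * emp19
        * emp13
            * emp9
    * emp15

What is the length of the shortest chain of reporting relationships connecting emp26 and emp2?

7

emp26 is 4 levels below emp25, and emp2 is 3 levels below emp25 (their lowest common manager). The shortest path runs up from emp26 to emp25 and back down to emp2: 4 + 3 = 7 links.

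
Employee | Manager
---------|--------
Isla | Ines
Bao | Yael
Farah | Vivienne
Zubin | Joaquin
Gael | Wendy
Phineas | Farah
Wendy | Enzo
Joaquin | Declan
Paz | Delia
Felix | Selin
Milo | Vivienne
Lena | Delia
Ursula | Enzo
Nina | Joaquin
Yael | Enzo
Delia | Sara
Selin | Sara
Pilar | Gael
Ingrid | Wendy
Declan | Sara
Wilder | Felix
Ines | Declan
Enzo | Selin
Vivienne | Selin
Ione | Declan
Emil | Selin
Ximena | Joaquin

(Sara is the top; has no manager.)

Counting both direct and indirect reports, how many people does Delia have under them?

2

Delia directly manages Paz, Lena. Paz has no reports. Lena has no reports. So Delia's organization is 2 direct reports plus everyone under them: 1 + 1 = 2.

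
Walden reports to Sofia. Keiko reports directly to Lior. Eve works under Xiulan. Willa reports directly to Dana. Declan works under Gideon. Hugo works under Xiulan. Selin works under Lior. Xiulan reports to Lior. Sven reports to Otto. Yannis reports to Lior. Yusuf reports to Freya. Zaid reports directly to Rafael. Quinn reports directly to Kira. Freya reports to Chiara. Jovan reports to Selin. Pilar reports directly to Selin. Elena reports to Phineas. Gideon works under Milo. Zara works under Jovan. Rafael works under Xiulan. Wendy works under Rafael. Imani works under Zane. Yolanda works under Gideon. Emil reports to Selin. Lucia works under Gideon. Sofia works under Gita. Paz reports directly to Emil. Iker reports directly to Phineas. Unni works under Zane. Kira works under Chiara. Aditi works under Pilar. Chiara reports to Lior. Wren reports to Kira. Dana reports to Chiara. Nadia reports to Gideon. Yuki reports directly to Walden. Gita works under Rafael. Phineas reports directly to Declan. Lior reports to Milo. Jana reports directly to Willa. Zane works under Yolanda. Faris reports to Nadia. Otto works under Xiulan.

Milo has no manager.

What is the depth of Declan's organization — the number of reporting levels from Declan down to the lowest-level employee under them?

The longest chain under Declan runs Declan → Phineas → Iker, which is 2 levels below Declan.

2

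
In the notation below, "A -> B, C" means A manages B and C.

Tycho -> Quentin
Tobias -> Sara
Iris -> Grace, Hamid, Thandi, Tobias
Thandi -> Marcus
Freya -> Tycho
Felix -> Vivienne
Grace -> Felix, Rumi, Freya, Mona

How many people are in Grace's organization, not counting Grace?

Grace directly manages Felix, Rumi, Freya, Mona. Under Felix: Vivienne (1). Rumi has no reports. Under Freya: Tycho, Quentin (2). Mona has no reports. So Grace's organization is 4 direct reports plus everyone under them: 2 + 1 + 3 + 1 = 7.

7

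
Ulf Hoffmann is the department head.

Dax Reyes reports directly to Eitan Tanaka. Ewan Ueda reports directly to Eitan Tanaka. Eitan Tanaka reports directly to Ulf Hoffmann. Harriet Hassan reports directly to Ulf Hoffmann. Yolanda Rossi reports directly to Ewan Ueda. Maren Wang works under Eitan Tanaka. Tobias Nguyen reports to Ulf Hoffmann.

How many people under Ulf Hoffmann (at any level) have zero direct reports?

The people in Ulf Hoffmann's organization with no one reporting to them are Harriet Hassan, Tobias Nguyen, Maren Wang, Dax Reyes, Yolanda Rossi. That is 5.

5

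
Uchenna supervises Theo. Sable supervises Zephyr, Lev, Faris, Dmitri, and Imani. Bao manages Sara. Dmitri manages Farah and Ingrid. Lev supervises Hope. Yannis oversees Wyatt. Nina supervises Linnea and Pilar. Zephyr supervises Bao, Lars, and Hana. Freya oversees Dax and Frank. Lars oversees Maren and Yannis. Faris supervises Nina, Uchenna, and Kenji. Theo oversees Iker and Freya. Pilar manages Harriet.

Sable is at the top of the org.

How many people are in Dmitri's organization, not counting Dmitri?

Dmitri directly manages Farah, Ingrid. Farah has no reports. Ingrid has no reports. So Dmitri's organization is 2 direct reports plus everyone under them: 1 + 1 = 2.

2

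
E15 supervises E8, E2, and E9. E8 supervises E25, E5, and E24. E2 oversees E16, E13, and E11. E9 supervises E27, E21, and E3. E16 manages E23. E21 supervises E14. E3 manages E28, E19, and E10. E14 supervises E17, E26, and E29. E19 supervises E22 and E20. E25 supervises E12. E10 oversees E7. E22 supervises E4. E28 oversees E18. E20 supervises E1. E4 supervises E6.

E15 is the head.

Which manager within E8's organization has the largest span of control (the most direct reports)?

E8

Direct-report counts within E8's organization: E8 has 3; E25 has 1. The largest is 3, held by E8.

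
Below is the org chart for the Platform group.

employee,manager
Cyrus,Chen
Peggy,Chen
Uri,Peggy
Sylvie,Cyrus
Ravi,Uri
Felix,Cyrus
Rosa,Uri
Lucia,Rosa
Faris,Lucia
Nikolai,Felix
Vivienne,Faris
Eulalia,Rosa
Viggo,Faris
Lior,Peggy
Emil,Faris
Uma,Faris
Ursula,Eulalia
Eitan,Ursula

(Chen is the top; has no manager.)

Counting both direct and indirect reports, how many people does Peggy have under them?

Peggy directly manages Uri, Lior. Under Uri: Rosa, Eulalia, Ursula, Eitan, Lucia, Faris, Uma, Emil, Viggo, Vivienne, Ravi (11). Lior has no reports. So Peggy's organization is 2 direct reports plus everyone under them: 12 + 1 = 13.

13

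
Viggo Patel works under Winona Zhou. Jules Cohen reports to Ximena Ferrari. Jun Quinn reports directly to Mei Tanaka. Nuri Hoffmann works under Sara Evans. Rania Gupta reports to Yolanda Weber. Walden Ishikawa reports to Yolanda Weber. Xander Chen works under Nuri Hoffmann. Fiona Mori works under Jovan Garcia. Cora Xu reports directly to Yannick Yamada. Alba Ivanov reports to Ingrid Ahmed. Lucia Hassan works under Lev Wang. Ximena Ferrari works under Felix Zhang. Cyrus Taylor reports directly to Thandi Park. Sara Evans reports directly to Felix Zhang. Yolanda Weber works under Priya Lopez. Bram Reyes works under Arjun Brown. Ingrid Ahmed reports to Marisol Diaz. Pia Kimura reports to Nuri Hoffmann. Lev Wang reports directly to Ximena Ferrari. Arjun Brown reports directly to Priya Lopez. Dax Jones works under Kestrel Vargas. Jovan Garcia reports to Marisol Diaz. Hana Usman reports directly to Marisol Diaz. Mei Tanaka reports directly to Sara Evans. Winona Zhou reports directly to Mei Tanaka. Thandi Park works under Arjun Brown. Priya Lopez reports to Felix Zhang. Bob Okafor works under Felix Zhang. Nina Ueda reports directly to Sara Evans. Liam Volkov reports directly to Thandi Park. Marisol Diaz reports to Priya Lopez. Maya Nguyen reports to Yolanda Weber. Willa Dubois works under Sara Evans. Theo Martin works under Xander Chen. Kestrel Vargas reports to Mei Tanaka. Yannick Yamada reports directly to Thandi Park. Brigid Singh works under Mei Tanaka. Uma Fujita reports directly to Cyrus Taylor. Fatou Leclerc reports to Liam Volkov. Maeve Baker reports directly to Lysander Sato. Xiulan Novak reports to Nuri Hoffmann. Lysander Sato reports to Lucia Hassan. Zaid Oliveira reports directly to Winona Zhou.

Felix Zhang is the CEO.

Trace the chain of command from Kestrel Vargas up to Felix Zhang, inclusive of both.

Kestrel Vargas -> Mei Tanaka -> Sara Evans -> Felix Zhang

Kestrel Vargas reports to Mei Tanaka. Mei Tanaka reports to Sara Evans. Sara Evans reports to Felix Zhang. Felix Zhang is at the top.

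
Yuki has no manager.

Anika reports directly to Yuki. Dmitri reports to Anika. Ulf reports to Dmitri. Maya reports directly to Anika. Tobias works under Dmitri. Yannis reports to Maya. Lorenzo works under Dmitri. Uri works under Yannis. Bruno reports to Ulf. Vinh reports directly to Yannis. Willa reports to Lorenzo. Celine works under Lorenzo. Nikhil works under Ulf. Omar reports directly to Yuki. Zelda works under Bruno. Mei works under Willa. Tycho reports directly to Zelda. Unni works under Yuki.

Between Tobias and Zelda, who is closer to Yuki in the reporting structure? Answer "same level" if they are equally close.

Tobias

Tobias is 3 levels below Yuki; Zelda is 5. Tobias is higher.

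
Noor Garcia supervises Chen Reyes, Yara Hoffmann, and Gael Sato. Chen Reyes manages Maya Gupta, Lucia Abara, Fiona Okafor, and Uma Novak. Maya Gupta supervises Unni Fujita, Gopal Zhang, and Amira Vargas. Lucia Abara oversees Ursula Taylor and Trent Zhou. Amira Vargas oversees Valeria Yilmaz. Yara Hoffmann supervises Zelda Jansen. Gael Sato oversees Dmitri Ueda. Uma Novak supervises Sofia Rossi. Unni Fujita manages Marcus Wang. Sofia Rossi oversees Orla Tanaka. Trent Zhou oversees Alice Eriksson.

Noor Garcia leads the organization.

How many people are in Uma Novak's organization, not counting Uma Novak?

2

Uma Novak directly manages Sofia Rossi. Under Sofia Rossi: Orla Tanaka (1). That's 2 in total.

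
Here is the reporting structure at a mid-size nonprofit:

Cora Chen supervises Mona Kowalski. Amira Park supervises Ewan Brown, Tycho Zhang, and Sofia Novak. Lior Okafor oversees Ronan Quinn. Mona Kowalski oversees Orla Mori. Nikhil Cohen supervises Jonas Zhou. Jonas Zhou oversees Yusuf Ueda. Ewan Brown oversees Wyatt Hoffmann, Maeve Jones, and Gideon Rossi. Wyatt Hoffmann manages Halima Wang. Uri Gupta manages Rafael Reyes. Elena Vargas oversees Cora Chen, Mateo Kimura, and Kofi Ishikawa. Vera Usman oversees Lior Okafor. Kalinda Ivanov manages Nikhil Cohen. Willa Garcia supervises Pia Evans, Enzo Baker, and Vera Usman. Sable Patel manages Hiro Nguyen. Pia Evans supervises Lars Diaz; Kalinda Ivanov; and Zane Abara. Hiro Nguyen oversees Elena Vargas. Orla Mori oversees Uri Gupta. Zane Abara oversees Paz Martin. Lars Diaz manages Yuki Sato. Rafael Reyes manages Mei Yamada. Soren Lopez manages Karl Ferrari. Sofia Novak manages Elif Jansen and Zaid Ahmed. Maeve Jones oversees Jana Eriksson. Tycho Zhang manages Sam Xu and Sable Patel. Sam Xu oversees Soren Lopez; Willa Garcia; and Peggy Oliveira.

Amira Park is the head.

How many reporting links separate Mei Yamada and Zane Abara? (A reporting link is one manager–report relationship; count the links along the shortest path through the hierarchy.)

Mei Yamada is 9 levels below Tycho Zhang, and Zane Abara is 4 levels below Tycho Zhang (their lowest common manager). The shortest path runs up from Mei Yamada to Tycho Zhang and back down to Zane Abara: 9 + 4 = 13 links.

13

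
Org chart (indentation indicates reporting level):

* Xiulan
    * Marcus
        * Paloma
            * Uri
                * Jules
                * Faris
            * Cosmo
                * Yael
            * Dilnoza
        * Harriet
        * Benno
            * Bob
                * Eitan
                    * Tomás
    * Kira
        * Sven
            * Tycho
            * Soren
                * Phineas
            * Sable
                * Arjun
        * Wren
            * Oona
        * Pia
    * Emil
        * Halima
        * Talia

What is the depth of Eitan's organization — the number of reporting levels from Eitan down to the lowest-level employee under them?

1

The longest chain under Eitan runs Eitan → Tomás, which is 1 level below Eitan.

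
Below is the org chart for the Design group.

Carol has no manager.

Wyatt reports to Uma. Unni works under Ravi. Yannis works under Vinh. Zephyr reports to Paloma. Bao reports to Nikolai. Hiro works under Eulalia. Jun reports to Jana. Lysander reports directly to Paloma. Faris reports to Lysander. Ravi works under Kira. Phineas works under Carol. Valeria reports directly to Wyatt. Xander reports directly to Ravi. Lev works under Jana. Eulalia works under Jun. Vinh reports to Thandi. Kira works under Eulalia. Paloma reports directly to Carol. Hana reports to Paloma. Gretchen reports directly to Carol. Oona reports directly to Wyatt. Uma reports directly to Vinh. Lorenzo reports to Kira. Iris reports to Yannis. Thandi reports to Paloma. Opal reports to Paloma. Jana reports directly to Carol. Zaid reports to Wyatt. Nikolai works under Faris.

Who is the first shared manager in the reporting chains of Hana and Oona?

Paloma

Hana's chain of managers is Paloma, Carol. Oona's chain of managers is Wyatt, Uma, Vinh, Thandi, Paloma, Carol. The first manager that appears in both chains is Paloma.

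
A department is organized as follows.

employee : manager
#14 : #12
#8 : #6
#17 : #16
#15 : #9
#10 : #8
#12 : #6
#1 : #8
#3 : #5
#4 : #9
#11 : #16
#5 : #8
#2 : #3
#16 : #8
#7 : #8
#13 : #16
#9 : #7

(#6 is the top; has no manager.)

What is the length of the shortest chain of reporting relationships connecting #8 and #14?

#8 is 1 level below #6, and #14 is 2 levels below #6 (their lowest common manager). The shortest path runs up from #8 to #6 and back down to #14: 1 + 2 = 3 links.

3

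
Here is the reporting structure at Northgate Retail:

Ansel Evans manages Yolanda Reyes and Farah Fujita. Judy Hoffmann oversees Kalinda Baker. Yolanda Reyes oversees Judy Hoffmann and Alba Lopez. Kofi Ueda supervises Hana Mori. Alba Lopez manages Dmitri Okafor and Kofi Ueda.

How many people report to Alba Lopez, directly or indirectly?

3

Alba Lopez directly manages Kofi Ueda, Dmitri Okafor. Under Kofi Ueda: Hana Mori (1). Dmitri Okafor has no reports. So Alba Lopez's organization is 2 direct reports plus everyone under them: 2 + 1 = 3.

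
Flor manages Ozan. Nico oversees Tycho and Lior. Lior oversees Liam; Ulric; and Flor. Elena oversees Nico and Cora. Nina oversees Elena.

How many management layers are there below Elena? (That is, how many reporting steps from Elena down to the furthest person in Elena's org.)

The longest chain under Elena runs Elena → Nico → Lior → Flor → Ozan, which is 4 levels below Elena.

4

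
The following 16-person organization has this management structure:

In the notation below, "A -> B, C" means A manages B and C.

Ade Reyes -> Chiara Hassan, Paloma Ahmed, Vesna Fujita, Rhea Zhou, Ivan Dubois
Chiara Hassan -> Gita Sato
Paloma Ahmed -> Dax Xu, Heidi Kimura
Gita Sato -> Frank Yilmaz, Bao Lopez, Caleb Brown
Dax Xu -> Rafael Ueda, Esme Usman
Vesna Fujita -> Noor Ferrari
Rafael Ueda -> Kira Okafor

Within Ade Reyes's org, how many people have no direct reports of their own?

The people in Ade Reyes's organization with no one reporting to them are Ivan Dubois, Rhea Zhou, Noor Ferrari, Heidi Kimura, Esme Usman, Kira Okafor, Caleb Brown, Bao Lopez, Frank Yilmaz. That is 9.

9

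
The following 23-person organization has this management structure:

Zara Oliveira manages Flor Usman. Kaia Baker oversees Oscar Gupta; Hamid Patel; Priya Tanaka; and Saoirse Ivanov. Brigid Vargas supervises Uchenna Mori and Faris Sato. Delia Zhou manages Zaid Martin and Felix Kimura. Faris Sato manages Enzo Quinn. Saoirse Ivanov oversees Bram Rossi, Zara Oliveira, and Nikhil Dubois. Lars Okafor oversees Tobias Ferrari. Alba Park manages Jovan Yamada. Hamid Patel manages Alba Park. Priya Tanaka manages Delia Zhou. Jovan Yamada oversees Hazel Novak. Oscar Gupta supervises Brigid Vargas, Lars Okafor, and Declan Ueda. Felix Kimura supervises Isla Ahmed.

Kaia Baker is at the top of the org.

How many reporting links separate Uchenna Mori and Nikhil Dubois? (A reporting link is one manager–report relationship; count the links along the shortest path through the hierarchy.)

5

Uchenna Mori is 3 levels below Kaia Baker, and Nikhil Dubois is 2 levels below Kaia Baker (their lowest common manager). The shortest path runs up from Uchenna Mori to Kaia Baker and back down to Nikhil Dubois: 3 + 2 = 5 links.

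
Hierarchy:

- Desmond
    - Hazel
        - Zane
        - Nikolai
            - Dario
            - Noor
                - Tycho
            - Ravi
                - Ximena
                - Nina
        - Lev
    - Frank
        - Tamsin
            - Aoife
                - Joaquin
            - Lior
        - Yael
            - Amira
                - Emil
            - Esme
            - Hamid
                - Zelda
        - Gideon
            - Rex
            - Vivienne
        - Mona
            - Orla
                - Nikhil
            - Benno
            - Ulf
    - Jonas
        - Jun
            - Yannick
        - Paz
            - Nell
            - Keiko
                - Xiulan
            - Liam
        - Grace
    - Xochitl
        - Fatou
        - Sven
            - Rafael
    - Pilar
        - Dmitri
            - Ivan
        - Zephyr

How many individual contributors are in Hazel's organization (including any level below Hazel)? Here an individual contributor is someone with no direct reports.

The people in Hazel's organization with no one reporting to them are Lev, Nina, Ximena, Tycho, Dario, Zane. That is 6.

6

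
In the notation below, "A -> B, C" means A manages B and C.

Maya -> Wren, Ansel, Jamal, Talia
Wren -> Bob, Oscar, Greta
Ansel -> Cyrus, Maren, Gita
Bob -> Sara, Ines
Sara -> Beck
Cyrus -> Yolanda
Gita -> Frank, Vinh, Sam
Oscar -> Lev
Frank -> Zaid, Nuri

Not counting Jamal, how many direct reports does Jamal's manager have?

3

Jamal reports to Maya. Maya's other direct reports are Wren, Ansel, Talia — 3 peers.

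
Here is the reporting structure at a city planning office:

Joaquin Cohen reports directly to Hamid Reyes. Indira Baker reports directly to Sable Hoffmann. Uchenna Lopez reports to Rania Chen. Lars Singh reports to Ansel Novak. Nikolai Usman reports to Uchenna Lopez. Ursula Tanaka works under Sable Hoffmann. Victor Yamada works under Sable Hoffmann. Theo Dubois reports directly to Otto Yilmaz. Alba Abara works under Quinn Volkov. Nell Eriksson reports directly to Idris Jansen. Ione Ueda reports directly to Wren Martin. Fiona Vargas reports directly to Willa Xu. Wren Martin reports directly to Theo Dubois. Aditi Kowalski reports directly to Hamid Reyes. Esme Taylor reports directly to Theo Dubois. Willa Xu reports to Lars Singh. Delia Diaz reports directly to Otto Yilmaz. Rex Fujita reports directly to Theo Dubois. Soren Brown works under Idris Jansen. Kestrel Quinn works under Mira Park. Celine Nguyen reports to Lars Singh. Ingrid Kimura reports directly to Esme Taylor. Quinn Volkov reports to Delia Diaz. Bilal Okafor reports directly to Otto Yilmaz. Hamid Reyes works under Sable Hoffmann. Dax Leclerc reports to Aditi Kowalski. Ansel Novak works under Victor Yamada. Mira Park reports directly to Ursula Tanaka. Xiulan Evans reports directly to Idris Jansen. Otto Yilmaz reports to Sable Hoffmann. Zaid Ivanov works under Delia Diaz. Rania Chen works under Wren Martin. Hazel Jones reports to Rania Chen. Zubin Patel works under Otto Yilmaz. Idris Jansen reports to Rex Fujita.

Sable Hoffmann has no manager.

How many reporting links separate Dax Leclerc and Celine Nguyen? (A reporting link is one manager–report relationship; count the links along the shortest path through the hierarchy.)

7

Dax Leclerc is 3 levels below Sable Hoffmann, and Celine Nguyen is 4 levels below Sable Hoffmann (their lowest common manager). The shortest path runs up from Dax Leclerc to Sable Hoffmann and back down to Celine Nguyen: 3 + 4 = 7 links.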